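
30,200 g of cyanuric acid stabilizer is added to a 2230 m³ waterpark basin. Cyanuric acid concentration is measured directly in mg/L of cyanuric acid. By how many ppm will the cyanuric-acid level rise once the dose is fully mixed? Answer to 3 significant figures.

13.5 ppm

Volume: 2230 m³ = 2,230,000 L.
Rise: 30,200 g / 2,230,000 L × 1000 = 13.54 mg/L.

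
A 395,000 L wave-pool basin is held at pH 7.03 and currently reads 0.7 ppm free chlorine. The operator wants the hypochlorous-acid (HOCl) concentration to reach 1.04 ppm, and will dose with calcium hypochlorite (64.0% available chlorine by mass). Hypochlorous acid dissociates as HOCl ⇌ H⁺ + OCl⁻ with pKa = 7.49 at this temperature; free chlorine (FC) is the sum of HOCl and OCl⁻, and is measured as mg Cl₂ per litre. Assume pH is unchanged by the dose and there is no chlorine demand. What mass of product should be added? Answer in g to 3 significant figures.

[OCl⁻]/[HOCl] = 10^(pH − pKa) = 10^(7.03 − 7.49) = 0.3467; fraction as HOCl = 1/(1 + 0.3467) = 0.7425.
Free chlorine required for 1.04 ppm HOCl: 1.04 / 0.7425 = 1.401 ppm.
FC to add: 1.401 − 0.7 = 0.7006 mg/L as Cl₂.
Cl₂ equivalent: 0.7006 mg/L × 395,000 L = 276.7 g.
Product at 64.0% available Cl: 276.7 / 0.64 = 432.4 g.

432 g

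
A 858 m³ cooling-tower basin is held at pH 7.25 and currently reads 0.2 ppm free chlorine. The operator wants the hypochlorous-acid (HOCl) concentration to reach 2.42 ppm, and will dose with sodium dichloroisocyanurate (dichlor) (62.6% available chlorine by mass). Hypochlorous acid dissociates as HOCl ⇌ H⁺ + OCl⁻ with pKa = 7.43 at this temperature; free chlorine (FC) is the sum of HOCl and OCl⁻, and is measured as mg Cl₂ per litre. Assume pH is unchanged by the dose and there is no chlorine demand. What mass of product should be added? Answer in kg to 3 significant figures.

Volume: 858 m³ = 858,000 L.
[OCl⁻]/[HOCl] = 10^(pH − pKa) = 10^(7.25 − 7.43) = 0.6607; fraction as HOCl = 1/(1 + 0.6607) = 0.6022.
Free chlorine required for 2.42 ppm HOCl: 2.42 / 0.6022 = 4.019 ppm.
FC to add: 4.019 − 0.2 = 3.819 mg/L as Cl₂.
Cl₂ equivalent: 3.819 mg/L × 858,000 L = 3277 g.
Product at 62.6% available Cl: 3277 / 0.626 = 5234 g.

5.23 kg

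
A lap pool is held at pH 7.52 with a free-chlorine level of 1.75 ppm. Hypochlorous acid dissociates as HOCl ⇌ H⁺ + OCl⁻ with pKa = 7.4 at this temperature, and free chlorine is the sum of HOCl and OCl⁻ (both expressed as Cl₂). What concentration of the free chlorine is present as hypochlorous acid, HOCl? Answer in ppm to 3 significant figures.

0.755 ppm

[OCl⁻]/[HOCl] = 10^(pH − pKa) = 10^(7.52 − 7.4) = 10^0.12 = 1.318.
Fraction as HOCl = 1 / (1 + 1.318) = 0.4314.
HOCl = 0.4314 × 1.75 ppm = 0.7549 ppm.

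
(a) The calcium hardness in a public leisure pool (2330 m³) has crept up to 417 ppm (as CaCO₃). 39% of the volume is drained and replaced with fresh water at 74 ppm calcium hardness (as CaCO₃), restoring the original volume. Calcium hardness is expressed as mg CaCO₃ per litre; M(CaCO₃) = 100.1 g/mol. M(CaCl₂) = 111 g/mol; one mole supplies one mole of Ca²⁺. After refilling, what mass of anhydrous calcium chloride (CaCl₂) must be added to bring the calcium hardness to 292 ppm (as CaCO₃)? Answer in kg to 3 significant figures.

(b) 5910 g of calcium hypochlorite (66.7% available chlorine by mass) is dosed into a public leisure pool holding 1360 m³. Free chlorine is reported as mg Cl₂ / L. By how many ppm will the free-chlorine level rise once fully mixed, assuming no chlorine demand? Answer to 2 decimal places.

(a) 22.7 kg; (b) 2.90 ppm

(a) Volume: 2330 m³ = 2,330,000 L.
(a) After draining 39% and refilling: 417 × 0.61 + 74 × 0.39 = 283.23 ppm.
(a) Deficit to target: 292 − 283.23 = 8.77 mg/L.
(a) As CaCO₃: 8.77 mg/L × 2,330,000 L = 20,430 g; ÷ 100.1 = 204.1 mol Ca²⁺.
(a) Mass: 204.1 × 111 = 22,660 g.

(b) Volume: 1360 m³ = 1,360,000 L.
(b) Available chlorine delivered: 5910 g × 0.667 = 3942 g as Cl₂.
(b) Concentration rise: 3942 g / 1,360,000 L = 2.899 mg/L = 2.90 ppm.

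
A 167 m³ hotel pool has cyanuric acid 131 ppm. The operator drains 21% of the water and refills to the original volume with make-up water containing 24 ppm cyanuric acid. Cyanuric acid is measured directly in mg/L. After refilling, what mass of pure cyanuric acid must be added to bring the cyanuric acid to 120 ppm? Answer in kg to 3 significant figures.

1.92 kg

Volume: 167 m³ = 167,000 L.
After draining 21% and refilling: 131 × 0.79 + 24 × 0.21 = 108.53 ppm.
Deficit to target: 120 − 108.53 = 11.47 mg/L.
Mass: 11.47 mg/L × 167,000 L = 1915 g cyanuric acid.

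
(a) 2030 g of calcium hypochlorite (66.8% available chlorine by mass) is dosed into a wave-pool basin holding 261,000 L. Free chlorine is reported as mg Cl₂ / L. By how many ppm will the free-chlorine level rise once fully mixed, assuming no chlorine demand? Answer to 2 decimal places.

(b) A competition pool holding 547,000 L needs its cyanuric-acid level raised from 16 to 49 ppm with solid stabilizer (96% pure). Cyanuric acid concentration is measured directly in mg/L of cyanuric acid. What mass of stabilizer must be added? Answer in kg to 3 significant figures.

(a) 5.20 ppm; (b) 18.8 kg

(a) Available chlorine delivered: 2030 g × 0.668 = 1356 g as Cl₂.
(a) Concentration rise: 1356 g / 261,000 L = 5.196 mg/L = 5.20 ppm.

(b) CYA to add: (49 − 16) = 33 mg/L × 547,000 L = 18,050 g cyanuric acid.
(b) At 96% purity: 18,050 / 0.96 = 18,800 g product.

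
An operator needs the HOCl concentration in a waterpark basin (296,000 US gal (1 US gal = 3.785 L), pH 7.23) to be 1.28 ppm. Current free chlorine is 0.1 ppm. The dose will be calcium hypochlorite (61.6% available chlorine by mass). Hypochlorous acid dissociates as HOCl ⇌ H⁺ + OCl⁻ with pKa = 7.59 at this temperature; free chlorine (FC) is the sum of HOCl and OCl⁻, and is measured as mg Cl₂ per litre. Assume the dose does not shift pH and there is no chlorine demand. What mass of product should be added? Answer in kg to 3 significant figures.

3.16 kg

Volume: 296,000 US gal × 3.785 L/gal = 1,120,360 L.
[OCl⁻]/[HOCl] = 10^(pH − pKa) = 10^(7.23 − 7.59) = 0.4365; fraction as HOCl = 1/(1 + 0.4365) = 0.6961.
Free chlorine required for 1.28 ppm HOCl: 1.28 / 0.6961 = 1.839 ppm.
FC to add: 1.839 − 0.1 = 1.739 mg/L as Cl₂.
Cl₂ equivalent: 1.739 mg/L × 1,120,360 L = 1948 g.
Product at 61.6% available Cl: 1948 / 0.616 = 3162 g.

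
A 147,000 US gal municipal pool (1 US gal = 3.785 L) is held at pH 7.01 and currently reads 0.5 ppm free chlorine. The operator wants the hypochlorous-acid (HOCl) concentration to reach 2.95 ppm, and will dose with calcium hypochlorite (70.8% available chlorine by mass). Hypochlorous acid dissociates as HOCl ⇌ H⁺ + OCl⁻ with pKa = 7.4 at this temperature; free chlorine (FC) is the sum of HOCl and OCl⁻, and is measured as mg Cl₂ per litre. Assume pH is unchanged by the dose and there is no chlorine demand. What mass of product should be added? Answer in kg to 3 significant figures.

2.87 kg

Volume: 147,000 US gal × 3.785 L/gal = 556,395 L.
[OCl⁻]/[HOCl] = 10^(pH − pKa) = 10^(7.01 − 7.4) = 0.4074; fraction as HOCl = 1/(1 + 0.4074) = 0.7105.
Free chlorine required for 2.95 ppm HOCl: 2.95 / 0.7105 = 4.152 ppm.
FC to add: 4.152 − 0.5 = 3.652 mg/L as Cl₂.
Cl₂ equivalent: 3.652 mg/L × 556,395 L = 2032 g.
Product at 70.8% available Cl: 2032 / 0.708 = 2870 g.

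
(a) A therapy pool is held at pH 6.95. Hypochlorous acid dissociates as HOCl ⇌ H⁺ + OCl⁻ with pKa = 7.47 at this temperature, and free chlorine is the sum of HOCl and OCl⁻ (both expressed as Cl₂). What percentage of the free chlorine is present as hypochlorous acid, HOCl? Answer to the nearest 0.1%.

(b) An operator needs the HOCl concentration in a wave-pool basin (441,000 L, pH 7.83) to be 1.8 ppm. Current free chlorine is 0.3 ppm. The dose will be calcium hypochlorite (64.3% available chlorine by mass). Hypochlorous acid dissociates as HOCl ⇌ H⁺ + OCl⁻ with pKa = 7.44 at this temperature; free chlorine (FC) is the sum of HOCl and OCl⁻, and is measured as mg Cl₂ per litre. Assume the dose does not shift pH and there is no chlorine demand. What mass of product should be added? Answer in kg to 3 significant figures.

(a) 76.8%; (b) 4.06 kg

(a) [OCl⁻]/[HOCl] = 10^(pH − pKa) = 10^(6.95 − 7.47) = 10^-0.52 = 0.302.
(a) Fraction as HOCl = 1 / (1 + 0.302) = 0.7681.

(b) [OCl⁻]/[HOCl] = 10^(pH − pKa) = 10^(7.83 − 7.44) = 2.455; fraction as HOCl = 1/(1 + 2.455) = 0.2895.
(b) Free chlorine required for 1.8 ppm HOCl: 1.8 / 0.2895 = 6.218 ppm.
(b) FC to add: 6.218 − 0.3 = 5.918 mg/L as Cl₂.
(b) Cl₂ equivalent: 5.918 mg/L × 441,000 L = 2610 g.
(b) Product at 64.3% available Cl: 2610 / 0.643 = 4059 g.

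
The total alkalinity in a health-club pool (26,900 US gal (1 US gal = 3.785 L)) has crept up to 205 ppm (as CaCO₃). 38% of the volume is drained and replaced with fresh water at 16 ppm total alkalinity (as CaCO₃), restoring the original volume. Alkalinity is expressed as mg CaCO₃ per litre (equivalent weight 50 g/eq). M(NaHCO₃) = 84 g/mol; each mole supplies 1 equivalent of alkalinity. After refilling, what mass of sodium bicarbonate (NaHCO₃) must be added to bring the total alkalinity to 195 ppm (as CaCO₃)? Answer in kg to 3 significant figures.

10.6 kg

Volume: 26,900 US gal × 3.785 L/gal = 101,816 L.
After draining 38% and refilling: 205 × 0.62 + 16 × 0.38 = 133.18 ppm.
Deficit to target: 195 − 133.18 = 61.82 mg/L.
As CaCO₃: 61.82 mg/L × 101,816 L = 6294 g; ÷ 50 g/eq ÷ 1 = 125.9 mol NaHCO₃.
Mass: 125.9 × 84 = 10,570 g.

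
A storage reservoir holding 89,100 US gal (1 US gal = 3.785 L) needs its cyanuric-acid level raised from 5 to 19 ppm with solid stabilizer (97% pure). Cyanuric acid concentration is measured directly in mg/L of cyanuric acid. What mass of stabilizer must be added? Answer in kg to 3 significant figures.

Volume: 89,100 US gal × 3.785 L/gal = 337,244 L.
CYA to add: (19 − 5) = 14 mg/L × 337,244 L = 4721 g cyanuric acid.
At 97% purity: 4721 / 0.97 = 4867 g product.

4.87 kg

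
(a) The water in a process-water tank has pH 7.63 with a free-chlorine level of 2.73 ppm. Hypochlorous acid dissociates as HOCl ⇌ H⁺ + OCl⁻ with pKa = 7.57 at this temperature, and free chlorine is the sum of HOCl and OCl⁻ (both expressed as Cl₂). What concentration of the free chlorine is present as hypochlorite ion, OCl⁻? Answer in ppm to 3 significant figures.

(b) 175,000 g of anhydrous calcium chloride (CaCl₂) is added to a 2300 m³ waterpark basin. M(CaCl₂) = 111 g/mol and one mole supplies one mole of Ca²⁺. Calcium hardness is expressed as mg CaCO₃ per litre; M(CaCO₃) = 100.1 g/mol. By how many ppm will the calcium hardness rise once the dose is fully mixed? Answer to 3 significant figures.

(a) [OCl⁻]/[HOCl] = 10^(pH − pKa) = 10^(7.63 − 7.57) = 10^0.06 = 1.148.
(a) Fraction as HOCl = 1 / (1 + 1.148) = 0.4655.
(a) OCl⁻ = (1 − 0.4655) × 2.73 ppm = 1.459 ppm.

(b) Volume: 2300 m³ = 2,300,000 L.
(b) Moles of Ca²⁺: 175,000 g ÷ 111 g/mol = 1577 mol.
(b) As CaCO₃: 1577 mol × 100.1 g/mol = 157,800 g.
(b) Rise: 157,800 g / 2,300,000 L × 1000 = 68.62 mg/L.

(a) 1.46 ppm; (b) 68.6 ppm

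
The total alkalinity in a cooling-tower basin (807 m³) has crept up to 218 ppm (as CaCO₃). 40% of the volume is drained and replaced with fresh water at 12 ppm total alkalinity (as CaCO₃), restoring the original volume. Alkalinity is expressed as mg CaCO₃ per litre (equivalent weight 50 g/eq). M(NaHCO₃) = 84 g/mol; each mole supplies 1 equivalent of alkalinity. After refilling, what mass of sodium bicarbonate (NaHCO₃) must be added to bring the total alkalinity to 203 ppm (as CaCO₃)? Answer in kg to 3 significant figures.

Volume: 807 m³ = 807,000 L.
After draining 40% and refilling: 218 × 0.60 + 12 × 0.40 = 135.6 ppm.
Deficit to target: 203 − 135.6 = 67.4 mg/L.
As CaCO₃: 67.4 mg/L × 807,000 L = 54,390 g; ÷ 50 g/eq ÷ 1 = 1088 mol NaHCO₃.
Mass: 1088 × 84 = 91,380 g.

91.4 kg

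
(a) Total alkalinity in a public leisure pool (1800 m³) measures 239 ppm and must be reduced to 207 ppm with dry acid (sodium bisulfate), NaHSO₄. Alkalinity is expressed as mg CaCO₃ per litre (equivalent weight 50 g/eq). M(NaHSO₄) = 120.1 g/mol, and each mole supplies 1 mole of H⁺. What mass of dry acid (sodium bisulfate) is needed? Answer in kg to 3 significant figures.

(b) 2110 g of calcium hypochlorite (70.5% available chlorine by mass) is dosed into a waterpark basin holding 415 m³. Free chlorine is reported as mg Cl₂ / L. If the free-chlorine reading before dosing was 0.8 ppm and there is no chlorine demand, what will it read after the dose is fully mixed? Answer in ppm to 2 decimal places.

(a) Volume: 1800 m³ = 1,800,000 L.
(a) Alkalinity to neutralize: (239 − 207) = 32 mg/L as CaCO₃ × 1,800,000 L = 57,600 g as CaCO₃.
(a) Equivalents of H⁺ required: 57,600 ÷ 50 g/eq = 1152 eq = 1152 mol NaHSO₄.
(a) Mass of NaHSO₄: 1152 × 120.1 = 138,400 g.

(b) Volume: 415 m³ = 415,000 L.
(b) Available chlorine delivered: 2110 g × 0.705 = 1488 g as Cl₂.
(b) Concentration rise: 1488 g / 415,000 L = 3.584 mg/L = 3.58 ppm.
(b) Final FC: 0.8 + 3.58 = 4.38 ppm.

(a) 138 kg; (b) 4.38 ppm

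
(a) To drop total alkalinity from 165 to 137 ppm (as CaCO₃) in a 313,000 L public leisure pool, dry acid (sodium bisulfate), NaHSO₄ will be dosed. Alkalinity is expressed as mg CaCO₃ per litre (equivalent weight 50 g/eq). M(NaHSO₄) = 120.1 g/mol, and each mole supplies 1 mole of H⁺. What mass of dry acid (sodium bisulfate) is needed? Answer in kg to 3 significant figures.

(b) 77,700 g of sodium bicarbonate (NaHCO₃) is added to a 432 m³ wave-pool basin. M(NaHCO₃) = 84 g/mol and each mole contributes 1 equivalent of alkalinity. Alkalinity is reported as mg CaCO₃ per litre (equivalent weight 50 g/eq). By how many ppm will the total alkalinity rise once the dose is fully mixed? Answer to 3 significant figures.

(a) Alkalinity to neutralize: (165 − 137) = 28 mg/L as CaCO₃ × 313,000 L = 8764 g as CaCO₃.
(a) Equivalents of H⁺ required: 8764 ÷ 50 g/eq = 175.3 eq = 175.3 mol NaHSO₄.
(a) Mass of NaHSO₄: 175.3 × 120.1 = 21,050 g.

(b) Volume: 432 m³ = 432,000 L.
(b) Moles of NaHCO₃: 77,700 g ÷ 84 g/mol = 925 mol → 925 eq of alkalinity.
(b) As CaCO₃: 925 eq × 50 g/eq = 46,250 g.
(b) Rise: 46,250 g / 432,000 L × 1000 = 107.1 mg/L.

(a) 21.1 kg; (b) 107 ppm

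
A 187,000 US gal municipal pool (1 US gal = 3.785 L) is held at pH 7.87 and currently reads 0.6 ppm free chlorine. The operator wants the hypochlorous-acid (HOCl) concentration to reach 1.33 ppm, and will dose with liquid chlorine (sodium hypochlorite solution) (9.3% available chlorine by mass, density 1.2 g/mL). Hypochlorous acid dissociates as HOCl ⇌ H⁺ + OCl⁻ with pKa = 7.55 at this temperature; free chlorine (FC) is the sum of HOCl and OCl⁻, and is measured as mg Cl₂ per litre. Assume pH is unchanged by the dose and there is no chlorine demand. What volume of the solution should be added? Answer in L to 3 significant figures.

Volume: 187,000 US gal × 3.785 L/gal = 707,795 L.
[OCl⁻]/[HOCl] = 10^(pH − pKa) = 10^(7.87 − 7.55) = 2.089; fraction as HOCl = 1/(1 + 2.089) = 0.3237.
Free chlorine required for 1.33 ppm HOCl: 1.33 / 0.3237 = 4.109 ppm.
FC to add: 4.109 − 0.6 = 3.509 mg/L as Cl₂.
Cl₂ equivalent: 3.509 mg/L × 707,795 L = 2483 g.
Product at 9.3% available Cl: 2483 / 0.093 = 26,700 g.
Volume: 26,700 g ÷ 1.2 g/mL = 22,250 mL.

22.3 L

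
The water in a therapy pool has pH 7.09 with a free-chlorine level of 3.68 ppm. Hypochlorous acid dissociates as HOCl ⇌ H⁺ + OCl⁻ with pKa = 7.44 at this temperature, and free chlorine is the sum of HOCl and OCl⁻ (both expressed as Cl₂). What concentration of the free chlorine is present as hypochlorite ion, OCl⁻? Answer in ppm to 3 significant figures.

1.14 ppm

[OCl⁻]/[HOCl] = 10^(pH − pKa) = 10^(7.09 − 7.44) = 10^-0.35 = 0.4467.
Fraction as HOCl = 1 / (1 + 0.4467) = 0.6912.
OCl⁻ = (1 − 0.6912) × 3.68 ppm = 1.136 ppm.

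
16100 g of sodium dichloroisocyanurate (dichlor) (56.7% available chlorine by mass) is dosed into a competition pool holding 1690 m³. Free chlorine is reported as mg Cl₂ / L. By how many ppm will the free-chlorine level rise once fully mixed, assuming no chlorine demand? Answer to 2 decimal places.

5.40 ppm

Volume: 1690 m³ = 1,690,000 L.
Available chlorine delivered: 16,100 g × 0.567 = 9129 g as Cl₂.
Concentration rise: 9129 g / 1,690,000 L = 5.402 mg/L = 5.40 ppm.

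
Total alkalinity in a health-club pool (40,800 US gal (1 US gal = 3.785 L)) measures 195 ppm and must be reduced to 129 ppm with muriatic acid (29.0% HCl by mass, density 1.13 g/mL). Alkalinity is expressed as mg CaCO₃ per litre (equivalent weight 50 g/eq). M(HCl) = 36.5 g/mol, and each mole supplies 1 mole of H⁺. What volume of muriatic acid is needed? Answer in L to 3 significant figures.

22.7 L

Volume: 40,800 US gal × 3.785 L/gal = 154,428 L.
Alkalinity to neutralize: (195 − 129) = 66 mg/L as CaCO₃ × 154,428 L = 10,190 g as CaCO₃.
Equivalents of H⁺ required: 10,190 ÷ 50 g/eq = 203.8 eq = 203.8 mol HCl.
Mass of HCl: 203.8 × 36.5 = 7440 g.
Mass of 29.0% solution: 7440 / 0.29 = 25,660 g.
Volume: 25,660 g ÷ 1.13 g/mL = 22,700 mL.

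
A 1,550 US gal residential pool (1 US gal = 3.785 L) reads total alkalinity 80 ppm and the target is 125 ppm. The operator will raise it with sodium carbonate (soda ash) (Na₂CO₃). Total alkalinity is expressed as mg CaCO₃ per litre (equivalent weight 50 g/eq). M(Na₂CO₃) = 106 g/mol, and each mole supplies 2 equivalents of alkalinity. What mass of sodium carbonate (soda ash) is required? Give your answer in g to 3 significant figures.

280 g

Volume: 1,550 US gal × 3.785 L/gal = 5,867 L.
Alkalinity to add: (125 − 80) = 45 mg/L as CaCO₃ × 5,867 L = 264 g as CaCO₃.
Equivalents: 264 g ÷ 50 g/eq = 5.28 eq.
Each mole of Na₂CO₃ supplies 2 eq, so 5.28 / 2 = 2.64 mol.
Mass: 2.64 mol × 106 g/mol = 279.8 g.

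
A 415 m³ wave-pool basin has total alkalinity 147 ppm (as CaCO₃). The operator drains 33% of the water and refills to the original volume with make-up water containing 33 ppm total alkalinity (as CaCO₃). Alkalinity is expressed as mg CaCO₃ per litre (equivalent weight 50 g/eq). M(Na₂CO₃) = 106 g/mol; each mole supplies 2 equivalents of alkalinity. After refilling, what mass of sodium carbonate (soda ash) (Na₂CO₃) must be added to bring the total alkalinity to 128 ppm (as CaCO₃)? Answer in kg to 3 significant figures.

Volume: 415 m³ = 415,000 L.
After draining 33% and refilling: 147 × 0.67 + 33 × 0.33 = 109.38 ppm.
Deficit to target: 128 − 109.38 = 18.62 mg/L.
As CaCO₃: 18.62 mg/L × 415,000 L = 7727 g; ÷ 50 g/eq ÷ 2 = 77.27 mol Na₂CO₃.
Mass: 77.27 × 106 = 8191 g.

8.19 kg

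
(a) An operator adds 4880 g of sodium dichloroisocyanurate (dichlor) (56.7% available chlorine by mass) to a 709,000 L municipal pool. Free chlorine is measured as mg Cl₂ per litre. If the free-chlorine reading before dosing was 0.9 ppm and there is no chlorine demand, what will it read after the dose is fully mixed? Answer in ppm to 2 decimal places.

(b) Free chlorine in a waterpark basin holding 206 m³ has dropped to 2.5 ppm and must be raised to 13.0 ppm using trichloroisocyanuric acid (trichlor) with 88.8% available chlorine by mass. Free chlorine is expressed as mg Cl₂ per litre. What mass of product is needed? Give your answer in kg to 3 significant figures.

(a) Available chlorine delivered: 4880 g × 0.567 = 2767 g as Cl₂.
(a) Concentration rise: 2767 g / 709,000 L = 3.903 mg/L = 3.90 ppm.
(a) Final FC: 0.9 + 3.90 = 4.80 ppm.

(b) Volume: 206 m³ = 206,000 L.
(b) Chlorine deficit: 13.0 − 2.5 = 10.5 ppm = 10.5 mg/L as Cl₂.
(b) Cl₂ equivalent needed: 10.5 mg/L × 206,000 L = 2,163,000 mg = 2163 g.
(b) Product at 88.8% available chlorine: 2163 / 0.888 = 2436 g.

(a) 4.80 ppm; (b) 2.44 kg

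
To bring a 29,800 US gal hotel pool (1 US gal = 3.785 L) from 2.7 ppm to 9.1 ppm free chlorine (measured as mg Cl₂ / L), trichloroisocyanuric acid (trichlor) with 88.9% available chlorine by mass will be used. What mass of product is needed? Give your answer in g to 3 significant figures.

812 g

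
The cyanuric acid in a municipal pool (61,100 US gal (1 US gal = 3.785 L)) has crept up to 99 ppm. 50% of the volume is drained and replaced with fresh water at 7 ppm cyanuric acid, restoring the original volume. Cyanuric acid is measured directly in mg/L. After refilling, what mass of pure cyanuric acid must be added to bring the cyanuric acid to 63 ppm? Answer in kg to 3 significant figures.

Volume: 61,100 US gal × 3.785 L/gal = 231,264 L.
After draining 50% and refilling: 99 × 0.50 + 7 × 0.50 = 53 ppm.
Deficit to target: 63 − 53 = 10 mg/L.
Mass: 10 mg/L × 231,264 L = 2313 g cyanuric acid.

2.31 kg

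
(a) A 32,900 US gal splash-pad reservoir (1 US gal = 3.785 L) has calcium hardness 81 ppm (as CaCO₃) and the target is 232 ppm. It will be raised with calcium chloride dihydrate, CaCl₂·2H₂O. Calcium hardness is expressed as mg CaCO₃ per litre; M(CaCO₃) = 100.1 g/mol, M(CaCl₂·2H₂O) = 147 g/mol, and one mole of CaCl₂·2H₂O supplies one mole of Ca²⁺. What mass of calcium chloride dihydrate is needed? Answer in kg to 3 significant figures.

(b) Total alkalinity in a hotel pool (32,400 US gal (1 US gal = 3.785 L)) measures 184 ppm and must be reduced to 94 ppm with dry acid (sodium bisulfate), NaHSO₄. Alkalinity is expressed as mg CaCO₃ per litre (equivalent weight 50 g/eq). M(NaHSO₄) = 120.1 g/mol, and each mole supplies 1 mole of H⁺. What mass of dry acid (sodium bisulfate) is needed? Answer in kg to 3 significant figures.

(a) 27.6 kg; (b) 26.5 kg

(a) Volume: 32,900 US gal × 3.785 L/gal = 124,526 L.
(a) Hardness to add: (232 − 81) = 151 mg/L as CaCO₃ × 124,526 L = 18,800 g as CaCO₃.
(a) Moles of Ca²⁺ (1 mol Ca²⁺ ≡ 1 mol CaCO₃): 18,800 / 100.1 g/mol = 187.8 mol.
(a) Mass of CaCl₂·2H₂O: 187.8 × 147 = 27,610 g.

(b) Volume: 32,400 US gal × 3.785 L/gal = 122,634 L.
(b) Alkalinity to neutralize: (184 − 94) = 90 mg/L as CaCO₃ × 122,634 L = 11,040 g as CaCO₃.
(b) Equivalents of H⁺ required: 11,040 ÷ 50 g/eq = 220.7 eq = 220.7 mol NaHSO₄.
(b) Mass of NaHSO₄: 220.7 × 120.1 = 26,510 g.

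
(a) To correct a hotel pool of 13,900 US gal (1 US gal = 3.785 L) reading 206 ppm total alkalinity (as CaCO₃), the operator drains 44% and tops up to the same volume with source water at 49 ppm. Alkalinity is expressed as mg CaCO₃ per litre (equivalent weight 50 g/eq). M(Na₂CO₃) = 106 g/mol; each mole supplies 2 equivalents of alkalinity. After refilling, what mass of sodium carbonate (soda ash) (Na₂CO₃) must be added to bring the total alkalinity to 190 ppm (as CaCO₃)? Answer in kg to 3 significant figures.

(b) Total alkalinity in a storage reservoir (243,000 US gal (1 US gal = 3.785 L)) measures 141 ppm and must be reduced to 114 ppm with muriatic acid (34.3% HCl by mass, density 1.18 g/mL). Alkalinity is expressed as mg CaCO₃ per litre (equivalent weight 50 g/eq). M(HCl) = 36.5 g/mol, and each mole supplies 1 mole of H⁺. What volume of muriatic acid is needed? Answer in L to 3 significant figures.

(a) 2.96 kg; (b) 44.8 L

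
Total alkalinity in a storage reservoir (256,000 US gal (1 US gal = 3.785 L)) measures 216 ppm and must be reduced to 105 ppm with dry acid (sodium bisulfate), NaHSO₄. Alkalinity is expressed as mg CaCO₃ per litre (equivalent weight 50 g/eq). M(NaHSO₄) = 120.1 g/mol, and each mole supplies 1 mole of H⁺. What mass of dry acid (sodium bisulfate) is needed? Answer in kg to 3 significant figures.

Volume: 256,000 US gal × 3.785 L/gal = 968,960 L.
Alkalinity to neutralize: (216 − 105) = 111 mg/L as CaCO₃ × 968,960 L = 107,600 g as CaCO₃.
Equivalents of H⁺ required: 107,600 ÷ 50 g/eq = 2151 eq = 2151 mol NaHSO₄.
Mass of NaHSO₄: 2151 × 120.1 = 258,300 g.

258 kg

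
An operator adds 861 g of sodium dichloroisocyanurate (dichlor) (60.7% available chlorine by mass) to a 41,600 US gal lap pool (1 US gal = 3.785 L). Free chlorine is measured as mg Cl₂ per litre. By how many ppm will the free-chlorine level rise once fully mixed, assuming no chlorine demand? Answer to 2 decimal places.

Volume: 41,600 US gal × 3.785 L/gal = 157,456 L.
Available chlorine delivered: 861 g × 0.607 = 522.6 g as Cl₂.
Concentration rise: 522.6 g / 157,456 L = 3.319 mg/L = 3.32 ppm.

3.32 ppm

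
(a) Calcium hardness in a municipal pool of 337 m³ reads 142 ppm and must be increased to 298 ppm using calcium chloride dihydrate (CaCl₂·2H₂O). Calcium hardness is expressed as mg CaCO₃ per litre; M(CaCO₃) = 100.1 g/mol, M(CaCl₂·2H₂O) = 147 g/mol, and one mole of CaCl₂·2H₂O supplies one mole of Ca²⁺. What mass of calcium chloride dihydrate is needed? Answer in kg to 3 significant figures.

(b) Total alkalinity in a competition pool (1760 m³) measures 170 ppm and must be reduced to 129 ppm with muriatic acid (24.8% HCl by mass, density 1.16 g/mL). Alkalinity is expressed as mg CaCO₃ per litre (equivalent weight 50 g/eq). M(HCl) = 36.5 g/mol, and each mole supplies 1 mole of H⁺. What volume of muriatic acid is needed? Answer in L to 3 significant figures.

(a) Volume: 337 m³ = 337,000 L.
(a) Hardness to add: (298 − 142) = 156 mg/L as CaCO₃ × 337,000 L = 52,570 g as CaCO₃.
(a) Moles of Ca²⁺ (1 mol Ca²⁺ ≡ 1 mol CaCO₃): 52,570 / 100.1 g/mol = 525.2 mol.
(a) Mass of CaCl₂·2H₂O: 525.2 × 147 = 77,200 g.

(b) Volume: 1760 m³ = 1,760,000 L.
(b) Alkalinity to neutralize: (170 − 129) = 41 mg/L as CaCO₃ × 1,760,000 L = 72,160 g as CaCO₃.
(b) Equivalents of H⁺ required: 72,160 ÷ 50 g/eq = 1443 eq = 1443 mol HCl.
(b) Mass of HCl: 1443 × 36.5 = 52,680 g.
(b) Mass of 24.8% solution: 52,680 / 0.248 = 212,400 g.
(b) Volume: 212,400 g ÷ 1.16 g/mL = 183,100 mL.

(a) 77.2 kg; (b) 183 L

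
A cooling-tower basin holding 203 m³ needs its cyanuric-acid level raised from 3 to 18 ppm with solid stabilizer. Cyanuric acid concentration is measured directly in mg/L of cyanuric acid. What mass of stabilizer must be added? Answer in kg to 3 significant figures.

Volume: 203 m³ = 203,000 L.
CYA to add: (18 − 3) = 15 mg/L × 203,000 L = 3045 g cyanuric acid.

3.04 kg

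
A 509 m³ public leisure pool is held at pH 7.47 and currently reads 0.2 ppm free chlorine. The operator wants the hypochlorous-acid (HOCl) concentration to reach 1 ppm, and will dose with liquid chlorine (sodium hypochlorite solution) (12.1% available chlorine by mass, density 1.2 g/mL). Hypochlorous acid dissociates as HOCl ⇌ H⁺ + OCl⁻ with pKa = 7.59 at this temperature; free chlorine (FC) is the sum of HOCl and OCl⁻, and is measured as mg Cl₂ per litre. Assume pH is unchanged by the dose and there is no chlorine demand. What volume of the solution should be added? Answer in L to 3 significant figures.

5.46 L

Volume: 509 m³ = 509,000 L.
[OCl⁻]/[HOCl] = 10^(pH − pKa) = 10^(7.47 − 7.59) = 0.7586; fraction as HOCl = 1/(1 + 0.7586) = 0.5686.
Free chlorine required for 1 ppm HOCl: 1 / 0.5686 = 1.759 ppm.
FC to add: 1.759 − 0.2 = 1.559 mg/L as Cl₂.
Cl₂ equivalent: 1.559 mg/L × 509,000 L = 793.3 g.
Product at 12.1% available Cl: 793.3 / 0.121 = 6556 g.
Volume: 6556 g ÷ 1.2 g/mL = 5464 mL.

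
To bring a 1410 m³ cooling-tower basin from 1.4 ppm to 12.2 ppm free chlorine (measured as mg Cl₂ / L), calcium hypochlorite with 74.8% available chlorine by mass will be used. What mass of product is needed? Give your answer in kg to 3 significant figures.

20.4 kg

Volume: 1410 m³ = 1,410,000 L.
Chlorine deficit: 12.2 − 1.4 = 10.8 ppm = 10.8 mg/L as Cl₂.
Cl₂ equivalent needed: 10.8 mg/L × 1,410,000 L = 15,230,000 mg = 15,230 g.
Product at 74.8% available chlorine: 15,230 / 0.748 = 20,360 g.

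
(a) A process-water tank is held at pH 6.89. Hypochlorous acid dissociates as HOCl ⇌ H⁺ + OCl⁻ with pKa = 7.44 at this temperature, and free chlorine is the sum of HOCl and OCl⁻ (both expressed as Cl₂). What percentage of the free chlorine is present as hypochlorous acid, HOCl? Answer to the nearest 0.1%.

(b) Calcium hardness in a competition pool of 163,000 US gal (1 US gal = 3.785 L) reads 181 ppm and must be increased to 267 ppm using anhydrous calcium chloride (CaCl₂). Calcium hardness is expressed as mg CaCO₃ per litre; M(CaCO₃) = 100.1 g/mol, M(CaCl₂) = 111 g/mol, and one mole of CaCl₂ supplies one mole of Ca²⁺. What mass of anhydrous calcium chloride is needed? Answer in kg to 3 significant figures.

(a) 78.0%; (b) 58.8 kg

(a) [OCl⁻]/[HOCl] = 10^(pH − pKa) = 10^(6.89 − 7.44) = 10^-0.55 = 0.2818.
(a) Fraction as HOCl = 1 / (1 + 0.2818) = 0.7801.

(b) Volume: 163,000 US gal × 3.785 L/gal = 616,955 L.
(b) Hardness to add: (267 − 181) = 86 mg/L as CaCO₃ × 616,955 L = 53,060 g as CaCO₃.
(b) Moles of Ca²⁺ (1 mol Ca²⁺ ≡ 1 mol CaCO₃): 53,060 / 100.1 g/mol = 530.1 mol.
(b) Mass of CaCl₂: 530.1 × 111 = 58,840 g.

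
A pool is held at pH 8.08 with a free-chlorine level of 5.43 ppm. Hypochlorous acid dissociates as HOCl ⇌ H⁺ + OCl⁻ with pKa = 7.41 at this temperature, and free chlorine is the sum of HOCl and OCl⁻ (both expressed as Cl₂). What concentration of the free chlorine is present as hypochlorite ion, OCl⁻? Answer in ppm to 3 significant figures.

4.47 ppm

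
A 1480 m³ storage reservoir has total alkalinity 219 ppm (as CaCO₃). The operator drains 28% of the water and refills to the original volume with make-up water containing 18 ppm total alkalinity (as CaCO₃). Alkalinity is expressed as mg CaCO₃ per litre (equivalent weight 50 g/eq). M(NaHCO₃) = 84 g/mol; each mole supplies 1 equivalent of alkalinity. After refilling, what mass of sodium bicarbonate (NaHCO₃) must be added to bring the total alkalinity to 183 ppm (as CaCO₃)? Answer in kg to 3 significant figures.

50.4 kg

Volume: 1480 m³ = 1,480,000 L.
After draining 28% and refilling: 219 × 0.72 + 18 × 0.28 = 162.72 ppm.
Deficit to target: 183 − 162.72 = 20.28 mg/L.
As CaCO₃: 20.28 mg/L × 1,480,000 L = 30,010 g; ÷ 50 g/eq ÷ 1 = 600.3 mol NaHCO₃.
Mass: 600.3 × 84 = 50,420 g.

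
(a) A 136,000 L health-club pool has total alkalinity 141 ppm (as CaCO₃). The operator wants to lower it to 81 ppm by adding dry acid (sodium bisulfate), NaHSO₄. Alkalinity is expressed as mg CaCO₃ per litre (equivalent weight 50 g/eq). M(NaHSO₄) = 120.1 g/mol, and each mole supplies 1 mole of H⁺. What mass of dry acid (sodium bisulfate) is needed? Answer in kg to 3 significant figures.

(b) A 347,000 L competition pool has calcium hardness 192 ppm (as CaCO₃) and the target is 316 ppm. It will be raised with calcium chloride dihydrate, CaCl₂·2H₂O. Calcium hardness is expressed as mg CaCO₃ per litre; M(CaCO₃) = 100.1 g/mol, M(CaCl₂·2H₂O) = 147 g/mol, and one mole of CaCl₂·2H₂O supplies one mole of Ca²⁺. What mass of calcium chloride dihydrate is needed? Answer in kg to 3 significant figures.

(a) 19.6 kg; (b) 63.2 kg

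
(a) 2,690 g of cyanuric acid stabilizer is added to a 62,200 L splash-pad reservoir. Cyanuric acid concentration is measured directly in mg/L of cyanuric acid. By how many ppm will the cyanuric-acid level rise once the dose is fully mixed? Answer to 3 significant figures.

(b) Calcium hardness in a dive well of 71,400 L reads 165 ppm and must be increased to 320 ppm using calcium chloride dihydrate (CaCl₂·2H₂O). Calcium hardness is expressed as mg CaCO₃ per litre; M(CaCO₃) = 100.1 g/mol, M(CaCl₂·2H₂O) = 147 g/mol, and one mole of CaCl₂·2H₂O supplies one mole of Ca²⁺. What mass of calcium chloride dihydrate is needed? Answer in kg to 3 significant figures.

(a) 43.2 ppm; (b) 16.3 kg

(a) Rise: 2,690 g / 62,200 L × 1000 = 43.25 mg/L.

(b) Hardness to add: (320 − 165) = 155 mg/L as CaCO₃ × 71,400 L = 11,070 g as CaCO₃.
(b) Moles of Ca²⁺ (1 mol Ca²⁺ ≡ 1 mol CaCO₃): 11,070 / 100.1 g/mol = 110.6 mol.
(b) Mass of CaCl₂·2H₂O: 110.6 × 147 = 16,250 g.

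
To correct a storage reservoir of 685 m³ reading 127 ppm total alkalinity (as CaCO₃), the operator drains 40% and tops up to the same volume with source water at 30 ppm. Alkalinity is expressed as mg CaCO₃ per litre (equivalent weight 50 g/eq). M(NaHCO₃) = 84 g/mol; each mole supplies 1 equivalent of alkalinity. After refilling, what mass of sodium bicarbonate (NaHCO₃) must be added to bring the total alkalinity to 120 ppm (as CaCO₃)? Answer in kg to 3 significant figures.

36.6 kg

Volume: 685 m³ = 685,000 L.
After draining 40% and refilling: 127 × 0.60 + 30 × 0.40 = 88.2 ppm.
Deficit to target: 120 − 88.2 = 31.8 mg/L.
As CaCO₃: 31.8 mg/L × 685,000 L = 21,780 g; ÷ 50 g/eq ÷ 1 = 435.7 mol NaHCO₃.
Mass: 435.7 × 84 = 36,600 g.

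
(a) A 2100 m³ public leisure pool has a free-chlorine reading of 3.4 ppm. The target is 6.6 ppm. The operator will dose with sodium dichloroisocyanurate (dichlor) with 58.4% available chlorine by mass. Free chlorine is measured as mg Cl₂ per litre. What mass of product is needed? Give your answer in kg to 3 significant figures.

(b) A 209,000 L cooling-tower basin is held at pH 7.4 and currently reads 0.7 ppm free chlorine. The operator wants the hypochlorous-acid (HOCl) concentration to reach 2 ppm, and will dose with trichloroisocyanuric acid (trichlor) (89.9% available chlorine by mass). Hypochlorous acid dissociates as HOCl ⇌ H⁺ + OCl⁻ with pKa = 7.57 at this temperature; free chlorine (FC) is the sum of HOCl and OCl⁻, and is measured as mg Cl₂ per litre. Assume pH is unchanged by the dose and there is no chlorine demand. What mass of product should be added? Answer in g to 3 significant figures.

(a) 11.5 kg; (b) 617 g

(a) Volume: 2100 m³ = 2,100,000 L.
(a) Chlorine deficit: 6.6 − 3.4 = 3.2 ppm = 3.2 mg/L as Cl₂.
(a) Cl₂ equivalent needed: 3.2 mg/L × 2,100,000 L = 6,720,000 mg = 6720 g.
(a) Product at 58.4% available chlorine: 6720 / 0.584 = 11,510 g.

(b) [OCl⁻]/[HOCl] = 10^(pH − pKa) = 10^(7.4 − 7.57) = 0.6761; fraction as HOCl = 1/(1 + 0.6761) = 0.5966.
(b) Free chlorine required for 2 ppm HOCl: 2 / 0.5966 = 3.352 ppm.
(b) FC to add: 3.352 − 0.7 = 2.652 mg/L as Cl₂.
(b) Cl₂ equivalent: 2.652 mg/L × 209,000 L = 554.3 g.
(b) Product at 89.9% available Cl: 554.3 / 0.899 = 616.6 g.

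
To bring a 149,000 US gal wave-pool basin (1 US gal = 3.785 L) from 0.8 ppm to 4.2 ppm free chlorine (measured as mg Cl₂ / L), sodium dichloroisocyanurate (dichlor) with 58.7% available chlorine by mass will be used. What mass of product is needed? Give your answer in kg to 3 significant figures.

Volume: 149,000 US gal × 3.785 L/gal = 563,965 L.
Chlorine deficit: 4.2 − 0.8 = 3.4 ppm = 3.4 mg/L as Cl₂.
Cl₂ equivalent needed: 3.4 mg/L × 563,965 L = 1,917,000 mg = 1917 g.
Product at 58.7% available chlorine: 1917 / 0.587 = 3267 g.

3.27 kg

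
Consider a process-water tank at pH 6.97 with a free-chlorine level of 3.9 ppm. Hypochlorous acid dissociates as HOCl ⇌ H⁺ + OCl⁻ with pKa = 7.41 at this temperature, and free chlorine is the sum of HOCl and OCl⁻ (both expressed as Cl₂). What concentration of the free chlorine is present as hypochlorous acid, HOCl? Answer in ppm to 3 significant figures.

[OCl⁻]/[HOCl] = 10^(pH − pKa) = 10^(6.97 − 7.41) = 10^-0.44 = 0.3631.
Fraction as HOCl = 1 / (1 + 0.3631) = 0.7336.
HOCl = 0.7336 × 3.9 ppm = 2.861 ppm.

2.86 ppm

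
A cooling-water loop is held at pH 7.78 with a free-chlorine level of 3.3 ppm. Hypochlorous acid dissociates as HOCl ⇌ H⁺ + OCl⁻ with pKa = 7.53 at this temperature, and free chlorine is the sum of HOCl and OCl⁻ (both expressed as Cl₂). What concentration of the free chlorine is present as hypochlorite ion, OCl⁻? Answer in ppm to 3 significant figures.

[OCl⁻]/[HOCl] = 10^(pH − pKa) = 10^(7.78 − 7.53) = 10^0.25 = 1.778.
Fraction as HOCl = 1 / (1 + 1.778) = 0.3599.
OCl⁻ = (1 − 0.3599) × 3.3 ppm = 2.112 ppm.

2.11 ppm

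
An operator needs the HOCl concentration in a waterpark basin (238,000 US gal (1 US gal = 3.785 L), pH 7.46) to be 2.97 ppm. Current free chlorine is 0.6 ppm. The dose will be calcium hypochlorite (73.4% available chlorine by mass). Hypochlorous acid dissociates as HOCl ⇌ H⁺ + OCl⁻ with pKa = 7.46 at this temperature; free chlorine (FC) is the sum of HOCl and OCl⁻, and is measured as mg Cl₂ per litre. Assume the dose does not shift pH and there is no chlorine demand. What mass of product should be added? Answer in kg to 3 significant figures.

6.55 kg

Volume: 238,000 US gal × 3.785 L/gal = 900,830 L.
[OCl⁻]/[HOCl] = 10^(pH − pKa) = 10^(7.46 − 7.46) = 1; fraction as HOCl = 1/(1 + 1) = 0.5.
Free chlorine required for 2.97 ppm HOCl: 2.97 / 0.5 = 5.94 ppm.
FC to add: 5.94 − 0.6 = 5.34 mg/L as Cl₂.
Cl₂ equivalent: 5.34 mg/L × 900,830 L = 4810 g.
Product at 73.4% available Cl: 4810 / 0.734 = 6554 g.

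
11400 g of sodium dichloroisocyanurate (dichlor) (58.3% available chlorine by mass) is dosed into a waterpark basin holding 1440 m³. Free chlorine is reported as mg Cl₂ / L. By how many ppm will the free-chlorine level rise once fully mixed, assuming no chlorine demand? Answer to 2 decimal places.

Volume: 1440 m³ = 1,440,000 L.
Available chlorine delivered: 11,400 g × 0.583 = 6646 g as Cl₂.
Concentration rise: 6646 g / 1,440,000 L = 4.615 mg/L = 4.62 ppm.

4.62 ppm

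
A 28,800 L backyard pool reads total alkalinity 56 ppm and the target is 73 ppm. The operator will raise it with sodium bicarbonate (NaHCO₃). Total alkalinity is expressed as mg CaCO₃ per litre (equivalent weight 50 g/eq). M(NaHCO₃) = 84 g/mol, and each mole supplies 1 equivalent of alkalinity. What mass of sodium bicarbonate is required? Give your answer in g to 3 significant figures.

823 g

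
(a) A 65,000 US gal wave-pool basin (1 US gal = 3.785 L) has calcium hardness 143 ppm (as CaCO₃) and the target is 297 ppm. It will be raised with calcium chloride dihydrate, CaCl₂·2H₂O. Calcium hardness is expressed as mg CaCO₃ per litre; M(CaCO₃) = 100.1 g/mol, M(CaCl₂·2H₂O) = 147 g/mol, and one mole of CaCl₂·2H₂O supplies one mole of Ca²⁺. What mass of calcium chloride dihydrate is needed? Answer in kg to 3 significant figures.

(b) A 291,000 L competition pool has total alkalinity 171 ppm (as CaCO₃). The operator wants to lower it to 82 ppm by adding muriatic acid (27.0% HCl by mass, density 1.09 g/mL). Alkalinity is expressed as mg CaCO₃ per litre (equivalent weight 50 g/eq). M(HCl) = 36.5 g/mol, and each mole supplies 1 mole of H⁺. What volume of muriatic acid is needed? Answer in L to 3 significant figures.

(a) Volume: 65,000 US gal × 3.785 L/gal = 246,025 L.
(a) Hardness to add: (297 − 143) = 154 mg/L as CaCO₃ × 246,025 L = 37,890 g as CaCO₃.
(a) Moles of Ca²⁺ (1 mol Ca²⁺ ≡ 1 mol CaCO₃): 37,890 / 100.1 g/mol = 378.5 mol.
(a) Mass of CaCl₂·2H₂O: 378.5 × 147 = 55,640 g.

(b) Alkalinity to neutralize: (171 − 82) = 89 mg/L as CaCO₃ × 291,000 L = 25,900 g as CaCO₃.
(b) Equivalents of H⁺ required: 25,900 ÷ 50 g/eq = 518 eq = 518 mol HCl.
(b) Mass of HCl: 518 × 36.5 = 18,910 g.
(b) Mass of 27.0% solution: 18,910 / 0.27 = 70,020 g.
(b) Volume: 70,020 g ÷ 1.09 g/mL = 64,240 mL.

(a) 55.6 kg; (b) 64.2 L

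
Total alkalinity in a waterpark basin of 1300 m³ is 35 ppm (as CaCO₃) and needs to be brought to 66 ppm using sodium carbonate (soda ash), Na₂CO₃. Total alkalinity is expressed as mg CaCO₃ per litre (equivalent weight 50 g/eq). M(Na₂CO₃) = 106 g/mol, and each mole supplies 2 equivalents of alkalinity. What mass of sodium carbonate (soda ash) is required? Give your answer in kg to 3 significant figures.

42.7 kg

Volume: 1300 m³ = 1,300,000 L.
Alkalinity to add: (66 − 35) = 31 mg/L as CaCO₃ × 1,300,000 L = 40,300 g as CaCO₃.
Equivalents: 40,300 g ÷ 50 g/eq = 806 eq.
Each mole of Na₂CO₃ supplies 2 eq, so 806 / 2 = 403 mol.
Mass: 403 mol × 106 g/mol = 42,720 g.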